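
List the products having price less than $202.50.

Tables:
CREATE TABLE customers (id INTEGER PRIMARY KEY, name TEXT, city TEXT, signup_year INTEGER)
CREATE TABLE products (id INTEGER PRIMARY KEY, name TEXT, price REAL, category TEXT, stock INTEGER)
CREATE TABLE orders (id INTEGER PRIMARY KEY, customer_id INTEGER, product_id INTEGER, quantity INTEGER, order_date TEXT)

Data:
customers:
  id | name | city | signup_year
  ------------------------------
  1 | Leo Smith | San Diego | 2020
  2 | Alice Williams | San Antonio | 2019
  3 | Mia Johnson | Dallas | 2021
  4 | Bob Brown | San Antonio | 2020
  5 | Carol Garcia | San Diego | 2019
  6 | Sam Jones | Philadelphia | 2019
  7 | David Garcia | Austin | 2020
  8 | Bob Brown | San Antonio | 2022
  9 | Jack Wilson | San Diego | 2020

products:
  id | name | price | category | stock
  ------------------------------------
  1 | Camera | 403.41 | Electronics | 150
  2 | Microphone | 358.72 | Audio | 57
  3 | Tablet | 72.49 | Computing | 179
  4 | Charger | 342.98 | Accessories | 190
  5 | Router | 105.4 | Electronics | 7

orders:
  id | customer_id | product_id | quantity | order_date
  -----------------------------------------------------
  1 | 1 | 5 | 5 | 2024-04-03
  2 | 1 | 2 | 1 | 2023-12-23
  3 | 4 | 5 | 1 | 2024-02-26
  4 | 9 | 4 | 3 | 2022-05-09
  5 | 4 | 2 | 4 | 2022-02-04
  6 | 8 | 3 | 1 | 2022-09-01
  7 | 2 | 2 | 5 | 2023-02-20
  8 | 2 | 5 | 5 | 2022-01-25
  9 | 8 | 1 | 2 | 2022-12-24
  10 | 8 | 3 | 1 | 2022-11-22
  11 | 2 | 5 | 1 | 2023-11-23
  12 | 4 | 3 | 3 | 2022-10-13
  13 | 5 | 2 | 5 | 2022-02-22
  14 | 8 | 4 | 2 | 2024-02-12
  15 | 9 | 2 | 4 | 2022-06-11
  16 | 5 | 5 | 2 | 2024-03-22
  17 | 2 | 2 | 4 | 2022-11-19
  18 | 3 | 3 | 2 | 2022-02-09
SELECT name, price FROM products WHERE price < 202.5

Execution result:
name | price
Tablet | 72.49
Router | 105.40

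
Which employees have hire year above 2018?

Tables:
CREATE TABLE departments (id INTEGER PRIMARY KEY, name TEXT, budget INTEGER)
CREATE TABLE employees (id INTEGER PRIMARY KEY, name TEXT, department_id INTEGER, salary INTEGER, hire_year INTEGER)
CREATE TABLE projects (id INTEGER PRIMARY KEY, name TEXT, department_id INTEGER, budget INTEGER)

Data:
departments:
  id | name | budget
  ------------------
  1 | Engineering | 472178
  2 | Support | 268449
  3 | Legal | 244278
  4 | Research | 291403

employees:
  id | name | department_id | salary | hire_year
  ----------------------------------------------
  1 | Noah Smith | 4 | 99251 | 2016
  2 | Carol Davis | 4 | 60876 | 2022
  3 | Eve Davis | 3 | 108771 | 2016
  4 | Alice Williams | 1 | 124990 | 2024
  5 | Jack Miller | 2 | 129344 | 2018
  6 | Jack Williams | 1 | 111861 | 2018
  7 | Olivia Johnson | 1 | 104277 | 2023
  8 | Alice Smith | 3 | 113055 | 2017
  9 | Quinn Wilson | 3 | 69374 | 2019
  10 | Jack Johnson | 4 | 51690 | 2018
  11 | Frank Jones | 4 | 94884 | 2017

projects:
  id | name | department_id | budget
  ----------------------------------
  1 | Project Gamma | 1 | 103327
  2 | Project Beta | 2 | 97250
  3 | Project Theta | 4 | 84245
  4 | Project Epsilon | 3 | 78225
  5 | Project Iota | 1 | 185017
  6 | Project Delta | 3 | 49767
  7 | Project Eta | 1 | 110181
SELECT name, hire_year FROM employees WHERE hire_year > 2018

Execution result:
name | hire_year
Carol Davis | 2022
Alice Williams | 2024
Olivia Johnson | 2023
Quinn Wilson | 2019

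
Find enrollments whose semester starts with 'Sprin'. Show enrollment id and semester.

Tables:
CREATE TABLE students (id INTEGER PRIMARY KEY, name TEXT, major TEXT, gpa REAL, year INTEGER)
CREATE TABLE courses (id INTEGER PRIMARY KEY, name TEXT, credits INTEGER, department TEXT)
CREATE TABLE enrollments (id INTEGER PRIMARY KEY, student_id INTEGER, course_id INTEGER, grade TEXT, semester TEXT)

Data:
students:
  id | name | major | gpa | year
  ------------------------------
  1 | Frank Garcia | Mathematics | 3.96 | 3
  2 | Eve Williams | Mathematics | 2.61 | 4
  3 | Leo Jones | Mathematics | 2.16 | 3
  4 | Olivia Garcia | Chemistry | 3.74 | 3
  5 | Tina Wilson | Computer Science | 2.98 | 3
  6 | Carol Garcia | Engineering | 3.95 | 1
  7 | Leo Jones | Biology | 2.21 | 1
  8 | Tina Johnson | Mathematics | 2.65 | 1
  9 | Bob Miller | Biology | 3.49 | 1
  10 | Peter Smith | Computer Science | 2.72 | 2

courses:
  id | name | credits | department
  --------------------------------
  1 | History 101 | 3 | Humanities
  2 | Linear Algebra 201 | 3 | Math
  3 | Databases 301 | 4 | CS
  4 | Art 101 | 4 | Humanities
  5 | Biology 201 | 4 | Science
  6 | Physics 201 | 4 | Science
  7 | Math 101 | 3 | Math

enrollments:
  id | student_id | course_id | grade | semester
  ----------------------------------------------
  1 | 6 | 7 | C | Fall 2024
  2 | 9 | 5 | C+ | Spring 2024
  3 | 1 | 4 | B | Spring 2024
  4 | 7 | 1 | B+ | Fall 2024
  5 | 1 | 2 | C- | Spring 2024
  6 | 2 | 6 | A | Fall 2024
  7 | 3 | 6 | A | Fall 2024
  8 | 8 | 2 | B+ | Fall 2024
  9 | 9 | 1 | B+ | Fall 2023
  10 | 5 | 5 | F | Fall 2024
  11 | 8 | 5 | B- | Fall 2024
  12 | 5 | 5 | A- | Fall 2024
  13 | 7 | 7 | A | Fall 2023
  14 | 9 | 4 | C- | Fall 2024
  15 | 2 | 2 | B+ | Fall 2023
SELECT id, semester FROM enrollments WHERE semester LIKE 'Sprin%'

Execution result:
id | semester
2 | Spring 2024
3 | Spring 2024
5 | Spring 2024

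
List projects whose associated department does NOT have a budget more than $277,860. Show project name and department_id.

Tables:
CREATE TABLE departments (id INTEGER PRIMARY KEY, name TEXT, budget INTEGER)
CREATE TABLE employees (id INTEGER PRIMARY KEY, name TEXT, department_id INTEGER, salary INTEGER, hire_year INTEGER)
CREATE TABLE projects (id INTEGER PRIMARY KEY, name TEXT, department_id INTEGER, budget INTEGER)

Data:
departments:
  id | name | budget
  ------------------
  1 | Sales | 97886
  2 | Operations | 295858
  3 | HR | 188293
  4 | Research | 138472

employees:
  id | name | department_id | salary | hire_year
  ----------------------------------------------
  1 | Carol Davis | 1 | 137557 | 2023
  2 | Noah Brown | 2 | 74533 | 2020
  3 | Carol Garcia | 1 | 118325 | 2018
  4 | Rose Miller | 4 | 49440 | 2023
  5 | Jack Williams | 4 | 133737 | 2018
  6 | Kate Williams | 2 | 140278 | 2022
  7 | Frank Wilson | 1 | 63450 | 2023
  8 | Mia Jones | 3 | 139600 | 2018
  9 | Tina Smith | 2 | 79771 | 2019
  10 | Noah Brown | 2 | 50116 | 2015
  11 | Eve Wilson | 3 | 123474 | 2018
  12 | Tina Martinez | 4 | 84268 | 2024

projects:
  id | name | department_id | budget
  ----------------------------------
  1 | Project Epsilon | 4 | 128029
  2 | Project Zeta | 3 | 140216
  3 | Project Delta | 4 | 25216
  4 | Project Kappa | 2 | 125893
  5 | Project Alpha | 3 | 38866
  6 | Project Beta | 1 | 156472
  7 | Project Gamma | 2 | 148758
SELECT name, department_id FROM projects WHERE department_id NOT IN (SELECT id FROM departments WHERE budget > 277860)

Execution result:
name | department_id
Project Epsilon | 4
Project Zeta | 3
Project Delta | 4
Project Alpha | 3
Project Beta | 1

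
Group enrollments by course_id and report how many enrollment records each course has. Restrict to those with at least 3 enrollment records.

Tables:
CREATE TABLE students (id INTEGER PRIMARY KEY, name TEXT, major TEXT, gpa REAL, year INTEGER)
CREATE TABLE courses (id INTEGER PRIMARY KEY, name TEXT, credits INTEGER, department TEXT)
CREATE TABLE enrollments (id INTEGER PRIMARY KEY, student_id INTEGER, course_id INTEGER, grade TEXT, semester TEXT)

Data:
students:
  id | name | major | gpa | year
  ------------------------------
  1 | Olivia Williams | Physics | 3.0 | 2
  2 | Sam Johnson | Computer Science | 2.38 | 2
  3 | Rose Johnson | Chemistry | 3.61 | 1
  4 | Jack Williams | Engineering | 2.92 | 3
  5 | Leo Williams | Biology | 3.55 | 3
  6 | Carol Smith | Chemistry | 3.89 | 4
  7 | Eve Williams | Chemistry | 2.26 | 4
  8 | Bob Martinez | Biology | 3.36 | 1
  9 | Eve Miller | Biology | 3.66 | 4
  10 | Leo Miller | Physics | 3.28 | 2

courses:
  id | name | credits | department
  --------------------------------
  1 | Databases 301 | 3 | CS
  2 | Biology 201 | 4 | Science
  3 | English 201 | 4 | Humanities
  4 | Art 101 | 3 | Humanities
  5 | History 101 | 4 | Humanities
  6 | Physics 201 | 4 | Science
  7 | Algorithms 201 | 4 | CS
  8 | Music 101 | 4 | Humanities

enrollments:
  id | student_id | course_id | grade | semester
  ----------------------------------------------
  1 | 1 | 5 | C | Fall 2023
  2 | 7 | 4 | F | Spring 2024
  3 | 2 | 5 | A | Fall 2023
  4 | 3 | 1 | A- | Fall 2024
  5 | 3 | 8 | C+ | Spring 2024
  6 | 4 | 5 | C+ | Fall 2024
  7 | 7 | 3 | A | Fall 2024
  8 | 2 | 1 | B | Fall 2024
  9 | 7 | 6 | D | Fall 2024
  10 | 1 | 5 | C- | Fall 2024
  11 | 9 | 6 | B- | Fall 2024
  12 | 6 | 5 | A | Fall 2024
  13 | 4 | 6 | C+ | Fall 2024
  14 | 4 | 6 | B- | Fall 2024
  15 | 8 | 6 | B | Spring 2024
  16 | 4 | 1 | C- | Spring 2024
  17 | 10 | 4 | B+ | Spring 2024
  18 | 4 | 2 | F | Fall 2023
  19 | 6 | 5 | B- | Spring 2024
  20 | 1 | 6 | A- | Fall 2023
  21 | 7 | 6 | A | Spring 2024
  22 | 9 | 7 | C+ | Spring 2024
SELECT course_id, COUNT(*) AS enrollment_count FROM enrollments GROUP BY course_id HAVING COUNT(*) >= 3

Execution result:
course_id | enrollment_count
1 | 3
5 | 6
6 | 7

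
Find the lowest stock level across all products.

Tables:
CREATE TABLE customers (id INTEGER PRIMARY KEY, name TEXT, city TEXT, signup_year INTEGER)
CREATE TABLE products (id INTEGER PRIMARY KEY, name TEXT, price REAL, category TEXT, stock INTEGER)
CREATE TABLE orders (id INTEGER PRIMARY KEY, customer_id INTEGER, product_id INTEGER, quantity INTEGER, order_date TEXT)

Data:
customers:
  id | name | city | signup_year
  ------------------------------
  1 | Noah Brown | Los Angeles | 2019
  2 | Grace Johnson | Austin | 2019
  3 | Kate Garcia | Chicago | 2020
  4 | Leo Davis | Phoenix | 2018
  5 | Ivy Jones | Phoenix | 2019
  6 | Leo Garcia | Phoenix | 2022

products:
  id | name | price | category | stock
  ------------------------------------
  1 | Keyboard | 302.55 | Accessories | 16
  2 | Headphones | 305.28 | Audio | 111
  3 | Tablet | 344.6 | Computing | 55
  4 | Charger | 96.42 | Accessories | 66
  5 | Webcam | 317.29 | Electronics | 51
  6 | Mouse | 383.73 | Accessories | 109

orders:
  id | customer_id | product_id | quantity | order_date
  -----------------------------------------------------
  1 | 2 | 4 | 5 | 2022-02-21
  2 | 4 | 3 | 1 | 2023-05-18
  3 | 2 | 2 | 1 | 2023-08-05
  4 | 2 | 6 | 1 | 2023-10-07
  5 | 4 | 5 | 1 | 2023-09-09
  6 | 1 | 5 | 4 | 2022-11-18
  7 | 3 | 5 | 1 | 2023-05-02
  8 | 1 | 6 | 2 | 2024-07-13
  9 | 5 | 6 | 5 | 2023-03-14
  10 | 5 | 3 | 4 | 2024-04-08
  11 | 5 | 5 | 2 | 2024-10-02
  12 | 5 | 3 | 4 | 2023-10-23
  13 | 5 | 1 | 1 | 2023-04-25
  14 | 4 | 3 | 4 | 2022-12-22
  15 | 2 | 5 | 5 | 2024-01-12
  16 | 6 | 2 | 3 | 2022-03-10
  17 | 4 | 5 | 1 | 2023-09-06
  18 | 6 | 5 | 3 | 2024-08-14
SELECT MIN(stock) FROM products

Execution result:
16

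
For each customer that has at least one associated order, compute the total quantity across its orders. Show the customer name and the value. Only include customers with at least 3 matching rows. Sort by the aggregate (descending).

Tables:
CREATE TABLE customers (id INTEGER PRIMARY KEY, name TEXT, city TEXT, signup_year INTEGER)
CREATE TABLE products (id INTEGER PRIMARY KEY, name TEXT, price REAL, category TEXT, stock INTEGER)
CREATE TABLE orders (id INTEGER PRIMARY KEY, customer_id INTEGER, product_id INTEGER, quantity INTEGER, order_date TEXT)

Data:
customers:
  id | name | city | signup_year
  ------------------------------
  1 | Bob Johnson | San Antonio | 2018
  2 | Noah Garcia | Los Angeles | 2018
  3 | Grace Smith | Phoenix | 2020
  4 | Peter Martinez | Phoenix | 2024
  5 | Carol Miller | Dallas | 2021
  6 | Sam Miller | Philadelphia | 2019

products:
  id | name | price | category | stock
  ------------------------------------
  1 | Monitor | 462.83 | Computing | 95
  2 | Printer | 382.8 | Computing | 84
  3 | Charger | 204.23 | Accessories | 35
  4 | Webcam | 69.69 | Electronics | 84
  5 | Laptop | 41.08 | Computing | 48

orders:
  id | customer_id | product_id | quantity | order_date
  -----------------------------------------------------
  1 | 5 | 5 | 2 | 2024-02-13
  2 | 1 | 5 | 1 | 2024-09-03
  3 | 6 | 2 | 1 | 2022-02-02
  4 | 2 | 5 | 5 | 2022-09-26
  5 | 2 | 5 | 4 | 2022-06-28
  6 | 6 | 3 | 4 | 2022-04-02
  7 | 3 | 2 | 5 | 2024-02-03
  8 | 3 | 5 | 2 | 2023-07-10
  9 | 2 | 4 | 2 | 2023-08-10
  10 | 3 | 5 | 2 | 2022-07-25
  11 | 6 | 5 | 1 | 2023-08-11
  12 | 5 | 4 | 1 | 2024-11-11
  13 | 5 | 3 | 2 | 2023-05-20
SELECT p.name, SUM(c.quantity) AS sum_quantity FROM orders c JOIN customers p ON c.customer_id = p.id GROUP BY p.id, p.name HAVING COUNT(*) >= 3 ORDER BY sum_quantity DESC

Execution result:
name | sum_quantity
Noah Garcia | 11
Grace Smith | 9
Sam Miller | 6
Carol Miller | 5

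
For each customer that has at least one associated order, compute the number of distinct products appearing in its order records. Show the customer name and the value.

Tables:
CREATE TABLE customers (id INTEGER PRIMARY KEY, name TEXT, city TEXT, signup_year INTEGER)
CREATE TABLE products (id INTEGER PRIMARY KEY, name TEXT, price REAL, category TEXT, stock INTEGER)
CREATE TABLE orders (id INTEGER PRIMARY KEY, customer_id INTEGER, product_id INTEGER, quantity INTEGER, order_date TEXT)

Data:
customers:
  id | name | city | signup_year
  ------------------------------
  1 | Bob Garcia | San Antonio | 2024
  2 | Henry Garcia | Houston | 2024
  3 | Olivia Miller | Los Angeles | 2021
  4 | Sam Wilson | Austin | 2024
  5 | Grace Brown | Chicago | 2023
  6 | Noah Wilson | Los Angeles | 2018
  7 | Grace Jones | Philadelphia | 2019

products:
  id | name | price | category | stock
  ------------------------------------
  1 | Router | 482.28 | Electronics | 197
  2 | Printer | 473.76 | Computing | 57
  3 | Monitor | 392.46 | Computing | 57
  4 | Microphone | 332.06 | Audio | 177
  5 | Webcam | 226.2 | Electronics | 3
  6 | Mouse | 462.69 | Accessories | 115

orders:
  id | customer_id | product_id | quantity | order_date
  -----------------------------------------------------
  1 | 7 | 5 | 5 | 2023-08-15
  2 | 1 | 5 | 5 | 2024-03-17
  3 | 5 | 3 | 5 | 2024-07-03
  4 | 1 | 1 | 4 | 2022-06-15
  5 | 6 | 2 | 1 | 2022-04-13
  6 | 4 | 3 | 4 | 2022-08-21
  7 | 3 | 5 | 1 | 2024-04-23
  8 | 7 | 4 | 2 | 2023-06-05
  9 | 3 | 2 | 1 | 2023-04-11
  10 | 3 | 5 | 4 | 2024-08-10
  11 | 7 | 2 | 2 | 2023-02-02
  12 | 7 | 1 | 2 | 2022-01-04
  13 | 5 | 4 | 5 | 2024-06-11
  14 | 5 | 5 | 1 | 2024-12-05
SELECT p.name, COUNT(DISTINCT c.product_id) AS distinct_product_count FROM orders c JOIN customers p ON c.customer_id = p.id GROUP BY p.id, p.name

Execution result:
name | distinct_product_count
Bob Garcia | 2
Olivia Miller | 2
Sam Wilson | 1
Grace Brown | 3
Noah Wilson | 1
Grace Jones | 4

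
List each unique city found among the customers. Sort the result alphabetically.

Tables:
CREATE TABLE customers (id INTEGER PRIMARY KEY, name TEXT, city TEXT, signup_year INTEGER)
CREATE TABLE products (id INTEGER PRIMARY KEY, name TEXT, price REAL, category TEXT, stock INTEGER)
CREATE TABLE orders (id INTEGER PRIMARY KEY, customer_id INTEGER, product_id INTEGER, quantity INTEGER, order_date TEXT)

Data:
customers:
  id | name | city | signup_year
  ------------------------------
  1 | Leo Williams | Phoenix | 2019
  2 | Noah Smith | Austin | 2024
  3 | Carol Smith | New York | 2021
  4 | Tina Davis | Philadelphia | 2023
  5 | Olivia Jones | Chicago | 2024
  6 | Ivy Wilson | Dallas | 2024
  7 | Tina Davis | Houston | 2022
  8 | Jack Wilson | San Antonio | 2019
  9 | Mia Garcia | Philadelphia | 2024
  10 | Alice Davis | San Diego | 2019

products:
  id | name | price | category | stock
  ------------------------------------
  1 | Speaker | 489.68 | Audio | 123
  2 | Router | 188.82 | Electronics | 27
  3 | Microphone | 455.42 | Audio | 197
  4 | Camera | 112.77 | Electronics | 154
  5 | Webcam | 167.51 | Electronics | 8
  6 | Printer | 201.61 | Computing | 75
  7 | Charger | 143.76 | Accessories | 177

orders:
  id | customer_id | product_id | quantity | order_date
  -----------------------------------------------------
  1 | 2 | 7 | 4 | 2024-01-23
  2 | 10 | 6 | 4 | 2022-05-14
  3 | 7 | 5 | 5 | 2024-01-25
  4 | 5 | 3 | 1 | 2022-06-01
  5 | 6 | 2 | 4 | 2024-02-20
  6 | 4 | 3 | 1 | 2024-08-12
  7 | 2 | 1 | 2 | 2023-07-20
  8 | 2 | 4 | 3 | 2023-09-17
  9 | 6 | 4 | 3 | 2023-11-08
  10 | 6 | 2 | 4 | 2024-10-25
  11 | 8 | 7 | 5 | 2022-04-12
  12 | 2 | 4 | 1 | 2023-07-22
SELECT DISTINCT city FROM customers ORDER BY city

Execution result:
city
Austin
Chicago
Dallas
Houston
New York
Philadelphia
Phoenix
San Antonio
San Diego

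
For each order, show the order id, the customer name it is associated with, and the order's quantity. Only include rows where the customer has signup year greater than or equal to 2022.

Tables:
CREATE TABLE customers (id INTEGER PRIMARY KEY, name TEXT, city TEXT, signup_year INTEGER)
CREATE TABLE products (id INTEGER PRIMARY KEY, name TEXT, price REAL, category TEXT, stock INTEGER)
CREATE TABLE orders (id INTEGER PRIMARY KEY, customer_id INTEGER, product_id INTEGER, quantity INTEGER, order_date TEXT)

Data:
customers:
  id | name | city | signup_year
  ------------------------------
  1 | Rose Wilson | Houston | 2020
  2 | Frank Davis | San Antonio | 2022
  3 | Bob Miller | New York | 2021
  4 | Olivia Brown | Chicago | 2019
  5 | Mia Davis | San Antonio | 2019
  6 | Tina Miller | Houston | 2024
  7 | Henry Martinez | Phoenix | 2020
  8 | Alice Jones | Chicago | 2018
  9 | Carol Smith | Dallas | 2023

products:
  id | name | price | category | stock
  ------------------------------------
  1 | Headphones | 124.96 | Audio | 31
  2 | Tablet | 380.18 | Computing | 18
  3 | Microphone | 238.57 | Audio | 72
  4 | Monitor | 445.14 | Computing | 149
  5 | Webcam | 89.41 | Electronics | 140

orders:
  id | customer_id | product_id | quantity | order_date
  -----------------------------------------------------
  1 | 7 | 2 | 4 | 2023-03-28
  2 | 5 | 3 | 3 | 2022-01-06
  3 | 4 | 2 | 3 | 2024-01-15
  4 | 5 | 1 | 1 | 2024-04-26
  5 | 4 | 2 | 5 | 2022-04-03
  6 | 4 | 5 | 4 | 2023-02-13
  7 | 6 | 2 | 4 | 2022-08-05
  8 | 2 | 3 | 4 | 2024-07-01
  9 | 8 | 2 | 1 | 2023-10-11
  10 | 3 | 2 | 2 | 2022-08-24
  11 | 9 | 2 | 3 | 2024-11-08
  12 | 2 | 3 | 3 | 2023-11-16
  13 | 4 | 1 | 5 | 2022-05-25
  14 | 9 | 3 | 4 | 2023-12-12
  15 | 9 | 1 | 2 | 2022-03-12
SELECT c.id, p.name AS customer, c.quantity FROM orders c JOIN customers p ON c.customer_id = p.id WHERE p.signup_year >= 2022

Execution result:
id | customer | quantity
7 | Tina Miller | 4
8 | Frank Davis | 4
11 | Carol Smith | 3
12 | Frank Davis | 3
14 | Carol Smith | 4
15 | Carol Smith | 2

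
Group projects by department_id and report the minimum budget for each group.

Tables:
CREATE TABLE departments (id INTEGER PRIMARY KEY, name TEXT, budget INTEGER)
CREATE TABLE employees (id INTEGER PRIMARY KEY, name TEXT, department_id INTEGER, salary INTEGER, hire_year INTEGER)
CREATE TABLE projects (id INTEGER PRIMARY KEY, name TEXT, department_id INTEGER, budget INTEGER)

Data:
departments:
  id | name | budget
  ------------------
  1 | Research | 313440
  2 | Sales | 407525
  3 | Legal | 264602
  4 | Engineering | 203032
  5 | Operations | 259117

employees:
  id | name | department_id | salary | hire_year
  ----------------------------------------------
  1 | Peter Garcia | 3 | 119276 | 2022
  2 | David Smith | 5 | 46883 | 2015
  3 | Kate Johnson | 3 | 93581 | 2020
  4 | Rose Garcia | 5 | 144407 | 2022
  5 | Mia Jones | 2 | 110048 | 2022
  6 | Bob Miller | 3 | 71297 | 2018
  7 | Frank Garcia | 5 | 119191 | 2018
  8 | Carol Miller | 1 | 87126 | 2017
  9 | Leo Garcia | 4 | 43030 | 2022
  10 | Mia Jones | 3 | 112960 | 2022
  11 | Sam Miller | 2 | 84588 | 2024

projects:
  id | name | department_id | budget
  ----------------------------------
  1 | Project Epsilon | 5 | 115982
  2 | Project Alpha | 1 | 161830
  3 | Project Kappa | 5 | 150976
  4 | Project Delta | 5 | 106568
SELECT department_id, MIN(budget) AS min_budget FROM projects GROUP BY department_id

Execution result:
department_id | min_budget
1 | 161830
5 | 106568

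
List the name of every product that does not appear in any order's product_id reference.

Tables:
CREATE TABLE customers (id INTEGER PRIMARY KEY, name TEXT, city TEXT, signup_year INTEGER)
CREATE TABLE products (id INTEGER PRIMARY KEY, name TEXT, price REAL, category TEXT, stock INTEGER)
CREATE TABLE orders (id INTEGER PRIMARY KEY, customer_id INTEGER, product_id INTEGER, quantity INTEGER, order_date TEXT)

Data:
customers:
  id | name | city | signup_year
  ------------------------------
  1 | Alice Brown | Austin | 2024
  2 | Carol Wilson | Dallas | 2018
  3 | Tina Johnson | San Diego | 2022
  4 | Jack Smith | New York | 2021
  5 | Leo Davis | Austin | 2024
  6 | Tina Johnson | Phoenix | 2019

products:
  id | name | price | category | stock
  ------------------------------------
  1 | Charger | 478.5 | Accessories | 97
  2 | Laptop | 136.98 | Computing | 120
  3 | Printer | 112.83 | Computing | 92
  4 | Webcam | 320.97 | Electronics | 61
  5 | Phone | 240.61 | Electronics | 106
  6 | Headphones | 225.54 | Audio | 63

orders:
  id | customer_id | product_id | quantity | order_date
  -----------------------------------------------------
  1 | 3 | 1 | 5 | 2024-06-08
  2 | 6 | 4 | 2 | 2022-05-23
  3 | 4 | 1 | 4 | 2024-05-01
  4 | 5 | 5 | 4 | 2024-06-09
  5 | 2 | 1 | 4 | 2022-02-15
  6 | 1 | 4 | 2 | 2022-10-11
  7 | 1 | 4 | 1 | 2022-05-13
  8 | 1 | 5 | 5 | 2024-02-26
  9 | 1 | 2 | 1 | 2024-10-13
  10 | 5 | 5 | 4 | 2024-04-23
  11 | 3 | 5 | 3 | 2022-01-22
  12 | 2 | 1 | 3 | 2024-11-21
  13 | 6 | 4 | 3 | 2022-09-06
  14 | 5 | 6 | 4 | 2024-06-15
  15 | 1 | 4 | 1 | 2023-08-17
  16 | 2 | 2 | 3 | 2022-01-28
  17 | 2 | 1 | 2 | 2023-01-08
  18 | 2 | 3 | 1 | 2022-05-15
SELECT p.name FROM products p LEFT JOIN orders c ON c.product_id = p.id WHERE c.id IS NULL

Execution result:
(no rows)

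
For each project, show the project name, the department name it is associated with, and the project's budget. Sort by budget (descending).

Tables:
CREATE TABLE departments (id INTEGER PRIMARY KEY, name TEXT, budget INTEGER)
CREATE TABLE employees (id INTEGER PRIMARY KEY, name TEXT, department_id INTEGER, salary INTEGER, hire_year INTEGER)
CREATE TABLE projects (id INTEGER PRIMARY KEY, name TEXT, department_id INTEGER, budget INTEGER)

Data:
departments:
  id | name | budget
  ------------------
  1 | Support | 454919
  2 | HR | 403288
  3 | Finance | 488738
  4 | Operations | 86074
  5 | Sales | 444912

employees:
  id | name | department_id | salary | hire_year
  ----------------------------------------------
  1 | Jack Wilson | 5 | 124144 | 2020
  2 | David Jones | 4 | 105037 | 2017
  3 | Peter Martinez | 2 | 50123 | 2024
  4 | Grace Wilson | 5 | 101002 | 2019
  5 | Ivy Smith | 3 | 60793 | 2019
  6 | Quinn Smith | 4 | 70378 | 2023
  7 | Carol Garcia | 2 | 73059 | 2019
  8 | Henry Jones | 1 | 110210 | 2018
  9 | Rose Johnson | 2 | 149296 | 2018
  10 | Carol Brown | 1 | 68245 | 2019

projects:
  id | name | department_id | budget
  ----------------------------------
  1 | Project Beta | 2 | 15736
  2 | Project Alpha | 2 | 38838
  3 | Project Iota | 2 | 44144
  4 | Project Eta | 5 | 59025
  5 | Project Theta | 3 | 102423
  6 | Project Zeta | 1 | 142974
SELECT c.name, p.name AS department, c.budget FROM projects c JOIN departments p ON c.department_id = p.id ORDER BY c.budget DESC

Execution result:
name | department | budget
Project Zeta | Support | 142974
Project Theta | Finance | 102423
Project Eta | Sales | 59025
Project Iota | HR | 44144
Project Alpha | HR | 38838
Project Beta | HR | 15736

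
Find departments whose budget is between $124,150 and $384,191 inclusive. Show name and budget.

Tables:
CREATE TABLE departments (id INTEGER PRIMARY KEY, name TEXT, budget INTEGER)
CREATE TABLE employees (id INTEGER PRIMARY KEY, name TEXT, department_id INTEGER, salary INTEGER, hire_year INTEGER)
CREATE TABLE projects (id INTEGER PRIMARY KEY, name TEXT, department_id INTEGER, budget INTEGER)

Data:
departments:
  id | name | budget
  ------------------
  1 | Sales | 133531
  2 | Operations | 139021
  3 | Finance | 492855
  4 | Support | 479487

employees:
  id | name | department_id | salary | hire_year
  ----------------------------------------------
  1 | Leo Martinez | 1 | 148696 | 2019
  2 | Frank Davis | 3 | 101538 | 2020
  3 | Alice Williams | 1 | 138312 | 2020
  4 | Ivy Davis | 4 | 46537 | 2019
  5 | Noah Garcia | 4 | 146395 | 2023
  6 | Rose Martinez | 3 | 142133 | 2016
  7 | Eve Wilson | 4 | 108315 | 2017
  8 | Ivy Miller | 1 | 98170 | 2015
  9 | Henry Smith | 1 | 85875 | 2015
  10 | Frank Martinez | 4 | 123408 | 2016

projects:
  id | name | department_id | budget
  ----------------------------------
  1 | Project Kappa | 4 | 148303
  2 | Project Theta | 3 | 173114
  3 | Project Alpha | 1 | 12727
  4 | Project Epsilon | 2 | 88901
SELECT name, budget FROM departments WHERE budget BETWEEN 124150 AND 384191

Execution result:
name | budget
Sales | 133531
Operations | 139021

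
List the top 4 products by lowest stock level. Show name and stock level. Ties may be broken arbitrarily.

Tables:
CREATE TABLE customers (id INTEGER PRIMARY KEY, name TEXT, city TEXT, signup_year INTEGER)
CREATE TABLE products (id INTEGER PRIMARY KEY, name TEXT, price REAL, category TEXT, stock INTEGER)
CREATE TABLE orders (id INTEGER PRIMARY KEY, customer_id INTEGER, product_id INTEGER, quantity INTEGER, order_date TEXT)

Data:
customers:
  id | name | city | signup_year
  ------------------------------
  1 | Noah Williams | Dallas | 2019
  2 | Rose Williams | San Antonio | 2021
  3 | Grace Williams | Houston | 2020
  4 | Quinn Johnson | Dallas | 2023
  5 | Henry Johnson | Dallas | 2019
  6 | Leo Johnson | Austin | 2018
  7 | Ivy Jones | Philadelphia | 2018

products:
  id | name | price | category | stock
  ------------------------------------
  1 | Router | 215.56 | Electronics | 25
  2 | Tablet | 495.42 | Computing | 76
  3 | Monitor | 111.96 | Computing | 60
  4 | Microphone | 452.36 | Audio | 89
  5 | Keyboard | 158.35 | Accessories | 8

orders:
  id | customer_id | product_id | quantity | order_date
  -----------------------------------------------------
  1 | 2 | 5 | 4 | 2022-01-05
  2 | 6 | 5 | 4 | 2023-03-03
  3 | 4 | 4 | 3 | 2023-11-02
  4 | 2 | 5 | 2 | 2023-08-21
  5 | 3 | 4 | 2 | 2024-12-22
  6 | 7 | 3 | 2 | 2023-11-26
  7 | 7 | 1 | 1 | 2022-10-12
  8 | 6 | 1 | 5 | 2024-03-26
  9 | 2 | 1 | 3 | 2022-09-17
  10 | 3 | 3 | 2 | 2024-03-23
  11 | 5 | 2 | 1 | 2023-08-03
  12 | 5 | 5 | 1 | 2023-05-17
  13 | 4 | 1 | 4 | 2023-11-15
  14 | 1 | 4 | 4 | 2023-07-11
SELECT name, stock FROM products ORDER BY stock ASC LIMIT 4

Execution result:
name | stock
Keyboard | 8
Router | 25
Monitor | 60
Tablet | 76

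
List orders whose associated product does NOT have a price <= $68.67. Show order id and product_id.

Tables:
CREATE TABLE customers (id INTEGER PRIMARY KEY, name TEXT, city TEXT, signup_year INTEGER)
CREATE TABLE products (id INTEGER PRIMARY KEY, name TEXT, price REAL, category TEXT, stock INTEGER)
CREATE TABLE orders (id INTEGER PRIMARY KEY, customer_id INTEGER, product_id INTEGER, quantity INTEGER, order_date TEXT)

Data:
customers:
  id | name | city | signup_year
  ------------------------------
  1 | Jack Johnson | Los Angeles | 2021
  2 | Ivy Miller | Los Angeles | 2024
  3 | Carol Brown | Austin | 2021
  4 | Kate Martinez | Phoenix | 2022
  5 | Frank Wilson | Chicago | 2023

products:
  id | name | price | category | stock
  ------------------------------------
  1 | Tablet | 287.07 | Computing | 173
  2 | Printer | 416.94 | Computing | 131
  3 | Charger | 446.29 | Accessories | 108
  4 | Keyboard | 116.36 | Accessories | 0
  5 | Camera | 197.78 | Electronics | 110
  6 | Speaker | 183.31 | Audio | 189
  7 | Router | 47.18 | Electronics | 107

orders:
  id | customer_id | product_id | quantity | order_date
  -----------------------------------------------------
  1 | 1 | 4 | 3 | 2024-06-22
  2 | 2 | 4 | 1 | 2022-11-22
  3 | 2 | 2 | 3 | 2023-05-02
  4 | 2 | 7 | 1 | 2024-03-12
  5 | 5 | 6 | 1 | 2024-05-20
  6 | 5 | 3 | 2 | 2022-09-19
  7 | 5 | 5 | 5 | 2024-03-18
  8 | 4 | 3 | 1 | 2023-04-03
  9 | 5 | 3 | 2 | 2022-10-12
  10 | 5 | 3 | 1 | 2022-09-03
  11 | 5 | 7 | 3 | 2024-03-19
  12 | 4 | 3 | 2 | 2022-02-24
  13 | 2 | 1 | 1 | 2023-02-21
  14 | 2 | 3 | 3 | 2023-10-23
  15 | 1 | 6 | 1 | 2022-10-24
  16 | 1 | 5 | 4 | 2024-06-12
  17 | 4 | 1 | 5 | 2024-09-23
SELECT id, product_id FROM orders WHERE product_id NOT IN (SELECT id FROM products WHERE price <= 68.67)

Execution result:
id | product_id
1 | 4
2 | 4
3 | 2
5 | 6
6 | 3
7 | 5
8 | 3
9 | 3
10 | 3
12 | 3
13 | 1
14 | 3
15 | 6
16 | 5
17 | 1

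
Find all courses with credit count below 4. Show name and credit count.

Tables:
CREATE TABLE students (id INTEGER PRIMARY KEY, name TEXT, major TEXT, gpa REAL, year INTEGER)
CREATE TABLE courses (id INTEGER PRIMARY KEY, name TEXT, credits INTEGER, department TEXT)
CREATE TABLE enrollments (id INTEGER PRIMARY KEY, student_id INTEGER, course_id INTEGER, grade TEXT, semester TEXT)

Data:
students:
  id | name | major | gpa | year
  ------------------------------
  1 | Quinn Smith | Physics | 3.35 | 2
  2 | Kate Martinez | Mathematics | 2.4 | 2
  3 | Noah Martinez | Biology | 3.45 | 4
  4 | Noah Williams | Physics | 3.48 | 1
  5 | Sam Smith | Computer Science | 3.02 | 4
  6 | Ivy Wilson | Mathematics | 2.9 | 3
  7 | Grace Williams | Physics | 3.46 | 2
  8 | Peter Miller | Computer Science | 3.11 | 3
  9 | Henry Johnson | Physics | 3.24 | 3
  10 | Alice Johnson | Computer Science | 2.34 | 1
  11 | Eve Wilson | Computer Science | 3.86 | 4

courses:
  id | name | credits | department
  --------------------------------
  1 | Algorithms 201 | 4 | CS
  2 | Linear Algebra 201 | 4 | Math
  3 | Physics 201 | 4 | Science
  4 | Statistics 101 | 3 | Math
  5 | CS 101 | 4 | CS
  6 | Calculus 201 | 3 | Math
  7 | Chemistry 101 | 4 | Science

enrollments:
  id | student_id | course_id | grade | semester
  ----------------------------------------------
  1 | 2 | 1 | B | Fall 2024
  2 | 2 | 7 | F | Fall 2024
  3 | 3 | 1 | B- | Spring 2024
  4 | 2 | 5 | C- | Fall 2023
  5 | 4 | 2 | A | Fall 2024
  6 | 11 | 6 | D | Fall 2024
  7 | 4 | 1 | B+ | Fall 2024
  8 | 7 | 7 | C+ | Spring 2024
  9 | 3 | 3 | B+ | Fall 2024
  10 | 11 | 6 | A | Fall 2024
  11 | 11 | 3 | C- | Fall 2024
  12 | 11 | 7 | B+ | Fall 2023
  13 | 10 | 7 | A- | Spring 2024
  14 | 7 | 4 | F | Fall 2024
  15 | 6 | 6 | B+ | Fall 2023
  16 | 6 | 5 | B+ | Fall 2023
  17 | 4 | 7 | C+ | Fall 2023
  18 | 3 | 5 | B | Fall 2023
SELECT name, credits FROM courses WHERE credits < 4

Execution result:
name | credits
Statistics 101 | 3
Calculus 201 | 3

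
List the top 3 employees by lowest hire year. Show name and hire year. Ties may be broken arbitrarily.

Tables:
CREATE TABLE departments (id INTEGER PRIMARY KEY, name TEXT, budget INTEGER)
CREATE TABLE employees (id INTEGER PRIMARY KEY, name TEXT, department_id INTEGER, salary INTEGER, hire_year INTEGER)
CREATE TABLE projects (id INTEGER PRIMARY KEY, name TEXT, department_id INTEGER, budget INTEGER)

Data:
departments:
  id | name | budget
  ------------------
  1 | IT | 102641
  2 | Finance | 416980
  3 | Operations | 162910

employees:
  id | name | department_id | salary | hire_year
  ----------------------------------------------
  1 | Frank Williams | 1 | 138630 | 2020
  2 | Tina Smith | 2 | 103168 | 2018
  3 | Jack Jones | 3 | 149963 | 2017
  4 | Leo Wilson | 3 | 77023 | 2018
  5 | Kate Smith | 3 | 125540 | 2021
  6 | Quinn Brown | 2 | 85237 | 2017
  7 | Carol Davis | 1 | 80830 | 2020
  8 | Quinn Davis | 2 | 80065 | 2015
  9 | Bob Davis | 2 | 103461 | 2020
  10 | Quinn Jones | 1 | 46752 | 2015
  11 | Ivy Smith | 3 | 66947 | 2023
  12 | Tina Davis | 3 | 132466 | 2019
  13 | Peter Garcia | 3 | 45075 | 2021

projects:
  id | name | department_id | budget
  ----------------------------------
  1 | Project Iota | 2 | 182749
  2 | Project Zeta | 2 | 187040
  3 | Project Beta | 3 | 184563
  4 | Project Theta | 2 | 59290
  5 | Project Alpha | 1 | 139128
SELECT name, hire_year FROM employees ORDER BY hire_year ASC LIMIT 3

Execution result:
name | hire_year
Quinn Davis | 2015
Quinn Jones | 2015
Jack Jones | 2017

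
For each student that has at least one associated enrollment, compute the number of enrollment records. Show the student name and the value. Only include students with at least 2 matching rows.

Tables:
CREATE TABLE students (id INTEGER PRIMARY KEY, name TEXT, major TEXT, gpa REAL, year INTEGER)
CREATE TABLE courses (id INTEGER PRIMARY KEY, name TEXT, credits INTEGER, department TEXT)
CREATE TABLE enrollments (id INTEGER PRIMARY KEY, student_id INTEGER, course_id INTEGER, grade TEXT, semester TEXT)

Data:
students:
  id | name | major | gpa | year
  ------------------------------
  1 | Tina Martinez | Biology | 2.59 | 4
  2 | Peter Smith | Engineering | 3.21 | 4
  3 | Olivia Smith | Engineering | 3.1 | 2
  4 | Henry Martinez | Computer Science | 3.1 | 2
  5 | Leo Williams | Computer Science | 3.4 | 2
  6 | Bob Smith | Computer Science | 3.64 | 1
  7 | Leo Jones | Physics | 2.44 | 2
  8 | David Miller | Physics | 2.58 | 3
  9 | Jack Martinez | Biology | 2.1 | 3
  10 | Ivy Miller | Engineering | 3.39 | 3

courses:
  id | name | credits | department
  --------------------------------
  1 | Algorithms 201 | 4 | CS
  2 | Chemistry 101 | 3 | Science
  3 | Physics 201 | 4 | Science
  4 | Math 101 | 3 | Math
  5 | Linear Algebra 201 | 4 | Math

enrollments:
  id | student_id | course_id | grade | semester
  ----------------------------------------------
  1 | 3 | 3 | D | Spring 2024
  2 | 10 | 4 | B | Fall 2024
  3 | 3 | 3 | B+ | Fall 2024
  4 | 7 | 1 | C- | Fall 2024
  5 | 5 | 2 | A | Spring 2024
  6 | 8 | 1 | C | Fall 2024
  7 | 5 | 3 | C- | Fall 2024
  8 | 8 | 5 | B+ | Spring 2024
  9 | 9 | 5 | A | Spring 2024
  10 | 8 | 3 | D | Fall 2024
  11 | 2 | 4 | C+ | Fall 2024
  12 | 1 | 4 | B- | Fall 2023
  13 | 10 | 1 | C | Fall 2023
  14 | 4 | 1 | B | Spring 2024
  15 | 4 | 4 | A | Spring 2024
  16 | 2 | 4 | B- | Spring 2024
SELECT p.name, COUNT(*) AS n FROM enrollments c JOIN students p ON c.student_id = p.id GROUP BY p.id, p.name HAVING COUNT(*) >= 2

Execution result:
name | n
Peter Smith | 2
Olivia Smith | 2
Henry Martinez | 2
Leo Williams | 2
David Miller | 3
Ivy Miller | 2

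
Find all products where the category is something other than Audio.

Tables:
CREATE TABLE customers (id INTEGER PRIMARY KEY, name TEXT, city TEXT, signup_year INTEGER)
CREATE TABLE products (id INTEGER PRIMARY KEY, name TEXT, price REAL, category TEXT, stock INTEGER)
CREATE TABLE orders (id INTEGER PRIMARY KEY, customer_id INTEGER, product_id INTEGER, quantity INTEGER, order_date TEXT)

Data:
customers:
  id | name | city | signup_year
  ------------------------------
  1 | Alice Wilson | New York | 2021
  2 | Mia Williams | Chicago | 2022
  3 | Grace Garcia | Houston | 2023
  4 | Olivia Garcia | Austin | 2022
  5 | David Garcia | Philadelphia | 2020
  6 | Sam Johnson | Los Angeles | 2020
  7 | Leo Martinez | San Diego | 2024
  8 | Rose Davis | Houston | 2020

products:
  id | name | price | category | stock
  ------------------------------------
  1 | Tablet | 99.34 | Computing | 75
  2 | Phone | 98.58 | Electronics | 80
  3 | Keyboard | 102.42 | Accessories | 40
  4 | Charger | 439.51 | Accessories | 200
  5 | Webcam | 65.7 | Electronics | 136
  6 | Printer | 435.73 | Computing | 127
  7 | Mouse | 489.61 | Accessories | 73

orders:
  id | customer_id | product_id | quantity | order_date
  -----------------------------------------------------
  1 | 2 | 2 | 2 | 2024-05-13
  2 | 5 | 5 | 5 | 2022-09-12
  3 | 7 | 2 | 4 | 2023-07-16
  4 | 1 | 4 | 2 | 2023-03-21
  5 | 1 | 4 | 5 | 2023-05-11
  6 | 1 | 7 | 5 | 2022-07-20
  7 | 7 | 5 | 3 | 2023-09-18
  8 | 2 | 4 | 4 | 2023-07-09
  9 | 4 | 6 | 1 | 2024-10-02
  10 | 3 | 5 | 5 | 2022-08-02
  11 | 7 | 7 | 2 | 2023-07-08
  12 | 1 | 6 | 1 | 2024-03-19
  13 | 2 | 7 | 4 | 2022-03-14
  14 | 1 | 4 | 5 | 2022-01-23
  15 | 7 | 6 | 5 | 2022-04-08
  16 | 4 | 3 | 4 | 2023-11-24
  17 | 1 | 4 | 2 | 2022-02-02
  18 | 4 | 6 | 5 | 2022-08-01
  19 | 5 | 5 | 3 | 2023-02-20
SELECT name, category FROM products WHERE category <> 'Audio'

Execution result:
name | category
Tablet | Computing
Phone | Electronics
Keyboard | Accessories
Charger | Accessories
Webcam | Electronics
Printer | Computing
Mouse | Accessories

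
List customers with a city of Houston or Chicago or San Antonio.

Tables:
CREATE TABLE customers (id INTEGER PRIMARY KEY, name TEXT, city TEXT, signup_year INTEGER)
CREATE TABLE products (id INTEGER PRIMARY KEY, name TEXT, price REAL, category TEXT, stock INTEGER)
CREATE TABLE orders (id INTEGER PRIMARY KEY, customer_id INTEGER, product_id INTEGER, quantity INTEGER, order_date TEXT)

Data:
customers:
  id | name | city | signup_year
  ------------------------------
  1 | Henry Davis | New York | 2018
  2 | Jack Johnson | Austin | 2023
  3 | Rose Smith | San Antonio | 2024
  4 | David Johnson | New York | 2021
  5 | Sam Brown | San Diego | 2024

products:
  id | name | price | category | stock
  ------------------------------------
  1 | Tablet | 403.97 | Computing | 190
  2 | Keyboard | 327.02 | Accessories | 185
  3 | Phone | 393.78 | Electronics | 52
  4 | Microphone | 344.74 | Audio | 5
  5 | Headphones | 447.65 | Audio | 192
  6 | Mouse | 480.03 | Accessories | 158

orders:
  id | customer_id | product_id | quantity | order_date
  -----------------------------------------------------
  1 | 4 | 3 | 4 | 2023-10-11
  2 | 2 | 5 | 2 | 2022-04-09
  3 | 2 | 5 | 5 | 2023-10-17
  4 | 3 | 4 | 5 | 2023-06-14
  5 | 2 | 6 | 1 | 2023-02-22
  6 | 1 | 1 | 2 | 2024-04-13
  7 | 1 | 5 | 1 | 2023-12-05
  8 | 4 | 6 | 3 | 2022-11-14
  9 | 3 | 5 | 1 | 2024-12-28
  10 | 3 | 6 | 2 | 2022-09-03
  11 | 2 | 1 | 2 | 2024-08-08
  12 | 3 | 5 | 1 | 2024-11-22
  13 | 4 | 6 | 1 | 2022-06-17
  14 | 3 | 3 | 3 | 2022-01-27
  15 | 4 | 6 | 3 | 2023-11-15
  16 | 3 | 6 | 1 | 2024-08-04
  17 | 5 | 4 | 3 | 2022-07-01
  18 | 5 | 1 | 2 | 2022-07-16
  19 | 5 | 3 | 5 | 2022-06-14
SELECT name, city FROM customers WHERE city IN ('Houston', 'Chicago', 'San Antonio')

Execution result:
name | city
Rose Smith | San Antonio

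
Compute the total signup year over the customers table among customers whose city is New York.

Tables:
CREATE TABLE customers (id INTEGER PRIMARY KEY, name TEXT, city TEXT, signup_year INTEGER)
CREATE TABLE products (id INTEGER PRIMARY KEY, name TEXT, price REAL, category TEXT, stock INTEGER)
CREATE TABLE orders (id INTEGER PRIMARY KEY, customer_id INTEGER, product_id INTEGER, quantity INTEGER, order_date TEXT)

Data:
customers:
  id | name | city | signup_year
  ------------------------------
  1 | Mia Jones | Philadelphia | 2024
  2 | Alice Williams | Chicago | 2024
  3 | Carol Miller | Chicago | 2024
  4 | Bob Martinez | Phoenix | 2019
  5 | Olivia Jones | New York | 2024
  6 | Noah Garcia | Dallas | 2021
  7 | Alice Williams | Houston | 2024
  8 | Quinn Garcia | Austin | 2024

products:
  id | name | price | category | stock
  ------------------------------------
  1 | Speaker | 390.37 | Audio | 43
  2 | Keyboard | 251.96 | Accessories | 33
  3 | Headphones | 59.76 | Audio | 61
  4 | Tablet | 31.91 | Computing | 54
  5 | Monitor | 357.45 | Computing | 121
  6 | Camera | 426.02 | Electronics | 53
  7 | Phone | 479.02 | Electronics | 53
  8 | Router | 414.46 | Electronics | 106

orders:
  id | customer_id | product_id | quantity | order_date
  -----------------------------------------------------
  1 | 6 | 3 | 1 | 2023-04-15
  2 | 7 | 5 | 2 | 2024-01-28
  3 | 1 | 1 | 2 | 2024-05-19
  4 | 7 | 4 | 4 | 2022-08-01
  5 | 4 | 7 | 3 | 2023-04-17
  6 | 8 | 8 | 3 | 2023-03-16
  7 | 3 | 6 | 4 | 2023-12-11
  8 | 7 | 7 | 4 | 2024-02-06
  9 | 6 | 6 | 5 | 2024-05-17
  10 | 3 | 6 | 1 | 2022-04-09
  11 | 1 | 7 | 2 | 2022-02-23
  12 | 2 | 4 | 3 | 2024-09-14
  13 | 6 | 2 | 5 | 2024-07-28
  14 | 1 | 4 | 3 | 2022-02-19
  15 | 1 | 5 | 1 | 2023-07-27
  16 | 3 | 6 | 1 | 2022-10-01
SELECT SUM(signup_year) FROM customers WHERE city = 'New York'

Execution result:
2024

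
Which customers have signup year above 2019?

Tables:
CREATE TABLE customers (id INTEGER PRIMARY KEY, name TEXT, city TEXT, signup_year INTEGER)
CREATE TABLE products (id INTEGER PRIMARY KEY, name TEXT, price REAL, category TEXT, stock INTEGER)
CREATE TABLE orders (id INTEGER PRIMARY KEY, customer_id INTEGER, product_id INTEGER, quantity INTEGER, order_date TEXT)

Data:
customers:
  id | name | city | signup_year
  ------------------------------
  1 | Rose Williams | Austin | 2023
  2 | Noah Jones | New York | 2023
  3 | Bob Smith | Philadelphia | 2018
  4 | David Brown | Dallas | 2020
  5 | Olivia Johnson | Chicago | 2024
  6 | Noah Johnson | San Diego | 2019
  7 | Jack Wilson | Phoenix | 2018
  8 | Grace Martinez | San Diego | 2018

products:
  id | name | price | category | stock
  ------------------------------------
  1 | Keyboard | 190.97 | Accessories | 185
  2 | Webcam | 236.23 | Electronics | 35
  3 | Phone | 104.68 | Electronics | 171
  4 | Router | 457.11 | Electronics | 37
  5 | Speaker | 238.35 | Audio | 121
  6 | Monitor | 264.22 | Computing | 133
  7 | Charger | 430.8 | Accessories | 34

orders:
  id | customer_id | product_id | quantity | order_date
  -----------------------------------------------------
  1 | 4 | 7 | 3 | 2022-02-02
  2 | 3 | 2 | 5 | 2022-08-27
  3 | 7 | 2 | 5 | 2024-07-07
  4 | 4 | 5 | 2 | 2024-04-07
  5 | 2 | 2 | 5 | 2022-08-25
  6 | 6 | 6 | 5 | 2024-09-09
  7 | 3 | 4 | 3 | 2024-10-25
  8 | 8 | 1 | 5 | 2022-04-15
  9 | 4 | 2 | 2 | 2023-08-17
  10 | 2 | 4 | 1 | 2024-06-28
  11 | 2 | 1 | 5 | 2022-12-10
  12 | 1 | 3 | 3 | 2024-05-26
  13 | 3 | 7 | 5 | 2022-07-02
SELECT name, signup_year FROM customers WHERE signup_year > 2019

Execution result:
name | signup_year
Rose Williams | 2023
Noah Jones | 2023
David Brown | 2020
Olivia Johnson | 2024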